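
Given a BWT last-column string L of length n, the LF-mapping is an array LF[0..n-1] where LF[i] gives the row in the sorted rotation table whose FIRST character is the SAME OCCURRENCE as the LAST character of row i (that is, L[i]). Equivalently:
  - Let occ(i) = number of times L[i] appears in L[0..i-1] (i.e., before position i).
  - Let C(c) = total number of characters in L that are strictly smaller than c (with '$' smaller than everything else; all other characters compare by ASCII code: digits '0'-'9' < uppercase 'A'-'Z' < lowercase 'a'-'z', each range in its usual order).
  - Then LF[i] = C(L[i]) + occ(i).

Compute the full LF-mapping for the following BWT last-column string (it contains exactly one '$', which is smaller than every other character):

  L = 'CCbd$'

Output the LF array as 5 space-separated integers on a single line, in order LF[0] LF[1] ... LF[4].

Answer: 1 2 3 4 0

Derivation:
Char counts: '$':1, 'C':2, 'b':1, 'd':1
C (first-col start): C('$')=0, C('C')=1, C('b')=3, C('d')=4
L[0]='C': occ=0, LF[0]=C('C')+0=1+0=1
L[1]='C': occ=1, LF[1]=C('C')+1=1+1=2
L[2]='b': occ=0, LF[2]=C('b')+0=3+0=3
L[3]='d': occ=0, LF[3]=C('d')+0=4+0=4
L[4]='$': occ=0, LF[4]=C('$')+0=0+0=0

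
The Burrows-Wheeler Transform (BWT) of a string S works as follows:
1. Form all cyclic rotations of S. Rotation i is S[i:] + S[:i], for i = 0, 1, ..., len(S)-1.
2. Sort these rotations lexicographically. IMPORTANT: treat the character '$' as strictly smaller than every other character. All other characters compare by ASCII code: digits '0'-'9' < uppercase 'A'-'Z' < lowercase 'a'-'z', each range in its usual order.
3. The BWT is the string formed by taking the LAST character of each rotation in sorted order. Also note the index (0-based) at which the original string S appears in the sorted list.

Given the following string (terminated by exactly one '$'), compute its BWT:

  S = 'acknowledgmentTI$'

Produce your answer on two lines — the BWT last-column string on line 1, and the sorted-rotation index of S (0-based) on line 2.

Answer: ITt$aelmdcwgkenno
3

Derivation:
All 17 rotations (rotation i = S[i:]+S[:i]):
  rot[0] = acknowledgmentTI$
  rot[1] = cknowledgmentTI$a
  rot[2] = knowledgmentTI$ac
  rot[3] = nowledgmentTI$ack
  rot[4] = owledgmentTI$ackn
  rot[5] = wledgmentTI$ackno
  rot[6] = ledgmentTI$acknow
  rot[7] = edgmentTI$acknowl
  rot[8] = dgmentTI$acknowle
  rot[9] = gmentTI$acknowled
  rot[10] = mentTI$acknowledg
  rot[11] = entTI$acknowledgm
  rot[12] = ntTI$acknowledgme
  rot[13] = tTI$acknowledgmen
  rot[14] = TI$acknowledgment
  rot[15] = I$acknowledgmentT
  rot[16] = $acknowledgmentTI
Sorted (with $ < everything):
  sorted[0] = $acknowledgmentTI  (last char: 'I')
  sorted[1] = I$acknowledgmentT  (last char: 'T')
  sorted[2] = TI$acknowledgment  (last char: 't')
  sorted[3] = acknowledgmentTI$  (last char: '$')
  sorted[4] = cknowledgmentTI$a  (last char: 'a')
  sorted[5] = dgmentTI$acknowle  (last char: 'e')
  sorted[6] = edgmentTI$acknowl  (last char: 'l')
  sorted[7] = entTI$acknowledgm  (last char: 'm')
  sorted[8] = gmentTI$acknowled  (last char: 'd')
  sorted[9] = knowledgmentTI$ac  (last char: 'c')
  sorted[10] = ledgmentTI$acknow  (last char: 'w')
  sorted[11] = mentTI$acknowledg  (last char: 'g')
  sorted[12] = nowledgmentTI$ack  (last char: 'k')
  sorted[13] = ntTI$acknowledgme  (last char: 'e')
  sorted[14] = owledgmentTI$ackn  (last char: 'n')
  sorted[15] = tTI$acknowledgmen  (last char: 'n')
  sorted[16] = wledgmentTI$ackno  (last char: 'o')
Last column: ITt$aelmdcwgkenno
Original string S is at sorted index 3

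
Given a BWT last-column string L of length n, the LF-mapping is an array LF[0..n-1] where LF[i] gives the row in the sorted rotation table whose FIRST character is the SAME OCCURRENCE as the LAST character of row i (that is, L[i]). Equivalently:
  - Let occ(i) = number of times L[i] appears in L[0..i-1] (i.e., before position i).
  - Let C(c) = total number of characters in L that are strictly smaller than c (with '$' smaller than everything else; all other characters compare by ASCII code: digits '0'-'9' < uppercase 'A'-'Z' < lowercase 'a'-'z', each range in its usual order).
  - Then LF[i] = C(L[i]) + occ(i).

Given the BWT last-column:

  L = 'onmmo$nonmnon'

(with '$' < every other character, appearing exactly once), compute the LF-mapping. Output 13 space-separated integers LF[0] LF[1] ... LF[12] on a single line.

Answer: 9 4 1 2 10 0 5 11 6 3 7 12 8

Derivation:
Char counts: '$':1, 'm':3, 'n':5, 'o':4
C (first-col start): C('$')=0, C('m')=1, C('n')=4, C('o')=9
L[0]='o': occ=0, LF[0]=C('o')+0=9+0=9
L[1]='n': occ=0, LF[1]=C('n')+0=4+0=4
L[2]='m': occ=0, LF[2]=C('m')+0=1+0=1
L[3]='m': occ=1, LF[3]=C('m')+1=1+1=2
L[4]='o': occ=1, LF[4]=C('o')+1=9+1=10
L[5]='$': occ=0, LF[5]=C('$')+0=0+0=0
L[6]='n': occ=1, LF[6]=C('n')+1=4+1=5
L[7]='o': occ=2, LF[7]=C('o')+2=9+2=11
L[8]='n': occ=2, LF[8]=C('n')+2=4+2=6
L[9]='m': occ=2, LF[9]=C('m')+2=1+2=3
L[10]='n': occ=3, LF[10]=C('n')+3=4+3=7
L[11]='o': occ=3, LF[11]=C('o')+3=9+3=12
L[12]='n': occ=4, LF[12]=C('n')+4=4+4=8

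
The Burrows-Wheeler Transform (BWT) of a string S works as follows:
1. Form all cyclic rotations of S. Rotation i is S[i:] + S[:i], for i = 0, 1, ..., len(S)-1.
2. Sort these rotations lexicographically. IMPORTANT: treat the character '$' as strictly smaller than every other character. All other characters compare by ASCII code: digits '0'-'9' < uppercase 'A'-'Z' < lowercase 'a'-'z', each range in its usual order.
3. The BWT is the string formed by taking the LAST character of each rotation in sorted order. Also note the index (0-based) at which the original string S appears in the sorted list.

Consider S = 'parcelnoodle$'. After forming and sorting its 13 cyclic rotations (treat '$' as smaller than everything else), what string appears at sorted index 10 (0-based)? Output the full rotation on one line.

Answer: oodle$parceln

Derivation:
All 13 rotations (rotation i = S[i:]+S[:i]):
  rot[0] = parcelnoodle$
  rot[1] = arcelnoodle$p
  rot[2] = rcelnoodle$pa
  rot[3] = celnoodle$par
  rot[4] = elnoodle$parc
  rot[5] = lnoodle$parce
  rot[6] = noodle$parcel
  rot[7] = oodle$parceln
  rot[8] = odle$parcelno
  rot[9] = dle$parcelnoo
  rot[10] = le$parcelnood
  rot[11] = e$parcelnoodl
  rot[12] = $parcelnoodle
Sorted (with $ < everything):
  sorted[0] = $parcelnoodle
  sorted[1] = arcelnoodle$p
  sorted[2] = celnoodle$par
  sorted[3] = dle$parcelnoo
  sorted[4] = e$parcelnoodl
  sorted[5] = elnoodle$parc
  sorted[6] = le$parcelnood
  sorted[7] = lnoodle$parce
  sorted[8] = noodle$parcel
  sorted[9] = odle$parcelno
  sorted[10] = oodle$parceln
  sorted[11] = parcelnoodle$
  sorted[12] = rcelnoodle$pa
sorted[10] = oodle$parceln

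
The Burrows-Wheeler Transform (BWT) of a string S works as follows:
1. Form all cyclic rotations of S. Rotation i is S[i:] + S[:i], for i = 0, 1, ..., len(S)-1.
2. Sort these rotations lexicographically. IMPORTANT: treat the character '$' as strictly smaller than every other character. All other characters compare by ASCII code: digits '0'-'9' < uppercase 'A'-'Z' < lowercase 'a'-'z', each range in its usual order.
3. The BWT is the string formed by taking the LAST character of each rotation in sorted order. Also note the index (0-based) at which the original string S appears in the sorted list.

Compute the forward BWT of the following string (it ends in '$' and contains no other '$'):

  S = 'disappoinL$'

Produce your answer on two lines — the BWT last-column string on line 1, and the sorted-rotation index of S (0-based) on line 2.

Answer: Lns$odippai
3

Derivation:
All 11 rotations (rotation i = S[i:]+S[:i]):
  rot[0] = disappoinL$
  rot[1] = isappoinL$d
  rot[2] = sappoinL$di
  rot[3] = appoinL$dis
  rot[4] = ppoinL$disa
  rot[5] = poinL$disap
  rot[6] = oinL$disapp
  rot[7] = inL$disappo
  rot[8] = nL$disappoi
  rot[9] = L$disappoin
  rot[10] = $disappoinL
Sorted (with $ < everything):
  sorted[0] = $disappoinL  (last char: 'L')
  sorted[1] = L$disappoin  (last char: 'n')
  sorted[2] = appoinL$dis  (last char: 's')
  sorted[3] = disappoinL$  (last char: '$')
  sorted[4] = inL$disappo  (last char: 'o')
  sorted[5] = isappoinL$d  (last char: 'd')
  sorted[6] = nL$disappoi  (last char: 'i')
  sorted[7] = oinL$disapp  (last char: 'p')
  sorted[8] = poinL$disap  (last char: 'p')
  sorted[9] = ppoinL$disa  (last char: 'a')
  sorted[10] = sappoinL$di  (last char: 'i')
Last column: Lns$odippai
Original string S is at sorted index 3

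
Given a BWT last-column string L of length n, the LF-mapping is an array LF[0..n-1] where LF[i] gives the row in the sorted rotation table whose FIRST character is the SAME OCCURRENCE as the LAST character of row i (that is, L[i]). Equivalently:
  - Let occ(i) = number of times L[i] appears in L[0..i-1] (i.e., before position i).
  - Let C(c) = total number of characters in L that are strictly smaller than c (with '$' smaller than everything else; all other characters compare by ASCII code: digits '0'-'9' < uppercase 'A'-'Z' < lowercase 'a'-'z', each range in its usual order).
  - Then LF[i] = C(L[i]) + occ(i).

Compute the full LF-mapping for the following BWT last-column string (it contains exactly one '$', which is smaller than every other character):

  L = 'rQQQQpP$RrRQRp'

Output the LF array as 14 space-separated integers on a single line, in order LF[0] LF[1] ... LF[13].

Char counts: '$':1, 'P':1, 'Q':5, 'R':3, 'p':2, 'r':2
C (first-col start): C('$')=0, C('P')=1, C('Q')=2, C('R')=7, C('p')=10, C('r')=12
L[0]='r': occ=0, LF[0]=C('r')+0=12+0=12
L[1]='Q': occ=0, LF[1]=C('Q')+0=2+0=2
L[2]='Q': occ=1, LF[2]=C('Q')+1=2+1=3
L[3]='Q': occ=2, LF[3]=C('Q')+2=2+2=4
L[4]='Q': occ=3, LF[4]=C('Q')+3=2+3=5
L[5]='p': occ=0, LF[5]=C('p')+0=10+0=10
L[6]='P': occ=0, LF[6]=C('P')+0=1+0=1
L[7]='$': occ=0, LF[7]=C('$')+0=0+0=0
L[8]='R': occ=0, LF[8]=C('R')+0=7+0=7
L[9]='r': occ=1, LF[9]=C('r')+1=12+1=13
L[10]='R': occ=1, LF[10]=C('R')+1=7+1=8
L[11]='Q': occ=4, LF[11]=C('Q')+4=2+4=6
L[12]='R': occ=2, LF[12]=C('R')+2=7+2=9
L[13]='p': occ=1, LF[13]=C('p')+1=10+1=11

Answer: 12 2 3 4 5 10 1 0 7 13 8 6 9 11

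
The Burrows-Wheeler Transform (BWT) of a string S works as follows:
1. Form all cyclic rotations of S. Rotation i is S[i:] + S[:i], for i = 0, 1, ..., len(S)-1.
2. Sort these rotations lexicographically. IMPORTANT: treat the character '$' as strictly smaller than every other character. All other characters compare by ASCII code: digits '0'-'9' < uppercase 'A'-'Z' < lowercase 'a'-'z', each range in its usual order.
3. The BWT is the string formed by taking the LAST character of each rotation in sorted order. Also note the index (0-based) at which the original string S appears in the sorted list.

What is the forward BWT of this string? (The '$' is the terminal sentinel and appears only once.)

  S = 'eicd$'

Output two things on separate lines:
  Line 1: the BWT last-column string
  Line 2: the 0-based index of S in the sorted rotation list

All 5 rotations (rotation i = S[i:]+S[:i]):
  rot[0] = eicd$
  rot[1] = icd$e
  rot[2] = cd$ei
  rot[3] = d$eic
  rot[4] = $eicd
Sorted (with $ < everything):
  sorted[0] = $eicd  (last char: 'd')
  sorted[1] = cd$ei  (last char: 'i')
  sorted[2] = d$eic  (last char: 'c')
  sorted[3] = eicd$  (last char: '$')
  sorted[4] = icd$e  (last char: 'e')
Last column: dic$e
Original string S is at sorted index 3

Answer: dic$e
3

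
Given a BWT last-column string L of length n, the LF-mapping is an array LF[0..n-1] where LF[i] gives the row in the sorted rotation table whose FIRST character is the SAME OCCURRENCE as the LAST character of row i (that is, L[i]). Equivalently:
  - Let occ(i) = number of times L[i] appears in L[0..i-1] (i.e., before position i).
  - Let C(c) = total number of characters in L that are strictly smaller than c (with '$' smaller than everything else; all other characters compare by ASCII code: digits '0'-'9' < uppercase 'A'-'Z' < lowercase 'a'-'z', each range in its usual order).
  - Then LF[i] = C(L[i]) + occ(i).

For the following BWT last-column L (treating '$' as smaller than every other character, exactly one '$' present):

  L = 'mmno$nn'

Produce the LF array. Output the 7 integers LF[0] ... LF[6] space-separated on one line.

Answer: 1 2 3 6 0 4 5

Derivation:
Char counts: '$':1, 'm':2, 'n':3, 'o':1
C (first-col start): C('$')=0, C('m')=1, C('n')=3, C('o')=6
L[0]='m': occ=0, LF[0]=C('m')+0=1+0=1
L[1]='m': occ=1, LF[1]=C('m')+1=1+1=2
L[2]='n': occ=0, LF[2]=C('n')+0=3+0=3
L[3]='o': occ=0, LF[3]=C('o')+0=6+0=6
L[4]='$': occ=0, LF[4]=C('$')+0=0+0=0
L[5]='n': occ=1, LF[5]=C('n')+1=3+1=4
L[6]='n': occ=2, LF[6]=C('n')+2=3+2=5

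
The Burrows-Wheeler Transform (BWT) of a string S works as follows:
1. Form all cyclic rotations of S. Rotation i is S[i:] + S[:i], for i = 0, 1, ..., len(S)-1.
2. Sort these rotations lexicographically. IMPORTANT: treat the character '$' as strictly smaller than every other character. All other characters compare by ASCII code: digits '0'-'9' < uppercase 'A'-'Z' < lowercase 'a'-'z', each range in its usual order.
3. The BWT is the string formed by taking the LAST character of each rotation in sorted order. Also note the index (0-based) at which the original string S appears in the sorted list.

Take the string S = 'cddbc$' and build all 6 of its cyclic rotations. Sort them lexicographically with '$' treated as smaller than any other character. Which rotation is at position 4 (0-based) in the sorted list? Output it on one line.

All 6 rotations (rotation i = S[i:]+S[:i]):
  rot[0] = cddbc$
  rot[1] = ddbc$c
  rot[2] = dbc$cd
  rot[3] = bc$cdd
  rot[4] = c$cddb
  rot[5] = $cddbc
Sorted (with $ < everything):
  sorted[0] = $cddbc
  sorted[1] = bc$cdd
  sorted[2] = c$cddb
  sorted[3] = cddbc$
  sorted[4] = dbc$cd
  sorted[5] = ddbc$c
sorted[4] = dbc$cd

Answer: dbc$cd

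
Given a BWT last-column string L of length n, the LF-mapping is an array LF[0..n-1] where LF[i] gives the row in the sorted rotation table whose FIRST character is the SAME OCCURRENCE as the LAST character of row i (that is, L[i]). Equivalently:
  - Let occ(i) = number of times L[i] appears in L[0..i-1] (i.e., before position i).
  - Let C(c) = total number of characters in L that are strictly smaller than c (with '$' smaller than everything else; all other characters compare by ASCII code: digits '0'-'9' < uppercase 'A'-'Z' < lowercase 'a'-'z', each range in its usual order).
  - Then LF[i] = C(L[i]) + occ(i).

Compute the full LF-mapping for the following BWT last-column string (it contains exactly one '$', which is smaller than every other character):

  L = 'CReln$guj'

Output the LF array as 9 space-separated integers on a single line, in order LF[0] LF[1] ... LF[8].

Char counts: '$':1, 'C':1, 'R':1, 'e':1, 'g':1, 'j':1, 'l':1, 'n':1, 'u':1
C (first-col start): C('$')=0, C('C')=1, C('R')=2, C('e')=3, C('g')=4, C('j')=5, C('l')=6, C('n')=7, C('u')=8
L[0]='C': occ=0, LF[0]=C('C')+0=1+0=1
L[1]='R': occ=0, LF[1]=C('R')+0=2+0=2
L[2]='e': occ=0, LF[2]=C('e')+0=3+0=3
L[3]='l': occ=0, LF[3]=C('l')+0=6+0=6
L[4]='n': occ=0, LF[4]=C('n')+0=7+0=7
L[5]='$': occ=0, LF[5]=C('$')+0=0+0=0
L[6]='g': occ=0, LF[6]=C('g')+0=4+0=4
L[7]='u': occ=0, LF[7]=C('u')+0=8+0=8
L[8]='j': occ=0, LF[8]=C('j')+0=5+0=5

Answer: 1 2 3 6 7 0 4 8 5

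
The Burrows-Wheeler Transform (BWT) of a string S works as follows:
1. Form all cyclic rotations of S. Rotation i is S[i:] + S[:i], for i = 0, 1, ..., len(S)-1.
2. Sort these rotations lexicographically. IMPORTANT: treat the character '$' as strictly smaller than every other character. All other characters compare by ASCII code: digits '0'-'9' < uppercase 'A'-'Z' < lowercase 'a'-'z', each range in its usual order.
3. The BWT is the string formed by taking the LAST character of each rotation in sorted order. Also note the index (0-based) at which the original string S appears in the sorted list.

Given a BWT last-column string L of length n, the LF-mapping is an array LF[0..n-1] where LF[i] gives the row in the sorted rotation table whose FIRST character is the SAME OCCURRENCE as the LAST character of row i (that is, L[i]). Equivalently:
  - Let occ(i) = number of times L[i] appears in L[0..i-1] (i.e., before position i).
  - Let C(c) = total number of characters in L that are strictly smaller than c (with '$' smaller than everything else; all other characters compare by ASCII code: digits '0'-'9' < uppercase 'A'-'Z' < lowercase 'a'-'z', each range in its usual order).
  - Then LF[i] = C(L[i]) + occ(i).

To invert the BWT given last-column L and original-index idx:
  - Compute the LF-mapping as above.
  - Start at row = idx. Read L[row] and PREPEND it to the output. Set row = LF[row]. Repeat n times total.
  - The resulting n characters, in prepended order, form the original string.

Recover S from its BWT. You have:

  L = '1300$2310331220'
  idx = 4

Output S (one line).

Answer: 03232311300021$

Derivation:
LF mapping: 5 11 1 2 0 8 12 6 3 13 14 7 9 10 4
Walk LF starting at row 4, prepending L[row]:
  step 1: row=4, L[4]='$', prepend. Next row=LF[4]=0
  step 2: row=0, L[0]='1', prepend. Next row=LF[0]=5
  step 3: row=5, L[5]='2', prepend. Next row=LF[5]=8
  step 4: row=8, L[8]='0', prepend. Next row=LF[8]=3
  step 5: row=3, L[3]='0', prepend. Next row=LF[3]=2
  step 6: row=2, L[2]='0', prepend. Next row=LF[2]=1
  step 7: row=1, L[1]='3', prepend. Next row=LF[1]=11
  step 8: row=11, L[11]='1', prepend. Next row=LF[11]=7
  step 9: row=7, L[7]='1', prepend. Next row=LF[7]=6
  step 10: row=6, L[6]='3', prepend. Next row=LF[6]=12
  step 11: row=12, L[12]='2', prepend. Next row=LF[12]=9
  step 12: row=9, L[9]='3', prepend. Next row=LF[9]=13
  step 13: row=13, L[13]='2', prepend. Next row=LF[13]=10
  step 14: row=10, L[10]='3', prepend. Next row=LF[10]=14
  step 15: row=14, L[14]='0', prepend. Next row=LF[14]=4
Reversed output: 03232311300021$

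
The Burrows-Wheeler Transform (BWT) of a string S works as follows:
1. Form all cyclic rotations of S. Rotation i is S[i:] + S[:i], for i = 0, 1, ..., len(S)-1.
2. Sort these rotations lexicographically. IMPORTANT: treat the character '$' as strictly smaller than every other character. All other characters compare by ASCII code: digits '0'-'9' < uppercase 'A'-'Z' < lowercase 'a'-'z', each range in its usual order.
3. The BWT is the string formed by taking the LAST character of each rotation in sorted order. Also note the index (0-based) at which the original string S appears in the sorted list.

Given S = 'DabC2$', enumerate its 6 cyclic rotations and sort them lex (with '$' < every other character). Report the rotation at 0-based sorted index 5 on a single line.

All 6 rotations (rotation i = S[i:]+S[:i]):
  rot[0] = DabC2$
  rot[1] = abC2$D
  rot[2] = bC2$Da
  rot[3] = C2$Dab
  rot[4] = 2$DabC
  rot[5] = $DabC2
Sorted (with $ < everything):
  sorted[0] = $DabC2
  sorted[1] = 2$DabC
  sorted[2] = C2$Dab
  sorted[3] = DabC2$
  sorted[4] = abC2$D
  sorted[5] = bC2$Da
sorted[5] = bC2$Da

Answer: bC2$Da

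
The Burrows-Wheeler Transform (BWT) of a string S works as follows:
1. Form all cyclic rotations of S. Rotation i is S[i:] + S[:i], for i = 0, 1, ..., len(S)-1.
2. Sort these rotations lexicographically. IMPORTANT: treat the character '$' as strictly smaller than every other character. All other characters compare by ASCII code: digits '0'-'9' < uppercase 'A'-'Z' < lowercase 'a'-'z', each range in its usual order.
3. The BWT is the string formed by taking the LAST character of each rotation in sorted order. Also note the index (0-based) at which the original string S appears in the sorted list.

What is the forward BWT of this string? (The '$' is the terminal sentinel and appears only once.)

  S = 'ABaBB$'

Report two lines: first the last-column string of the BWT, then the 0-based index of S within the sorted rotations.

Answer: B$BaAB
1

Derivation:
All 6 rotations (rotation i = S[i:]+S[:i]):
  rot[0] = ABaBB$
  rot[1] = BaBB$A
  rot[2] = aBB$AB
  rot[3] = BB$ABa
  rot[4] = B$ABaB
  rot[5] = $ABaBB
Sorted (with $ < everything):
  sorted[0] = $ABaBB  (last char: 'B')
  sorted[1] = ABaBB$  (last char: '$')
  sorted[2] = B$ABaB  (last char: 'B')
  sorted[3] = BB$ABa  (last char: 'a')
  sorted[4] = BaBB$A  (last char: 'A')
  sorted[5] = aBB$AB  (last char: 'B')
Last column: B$BaAB
Original string S is at sorted index 1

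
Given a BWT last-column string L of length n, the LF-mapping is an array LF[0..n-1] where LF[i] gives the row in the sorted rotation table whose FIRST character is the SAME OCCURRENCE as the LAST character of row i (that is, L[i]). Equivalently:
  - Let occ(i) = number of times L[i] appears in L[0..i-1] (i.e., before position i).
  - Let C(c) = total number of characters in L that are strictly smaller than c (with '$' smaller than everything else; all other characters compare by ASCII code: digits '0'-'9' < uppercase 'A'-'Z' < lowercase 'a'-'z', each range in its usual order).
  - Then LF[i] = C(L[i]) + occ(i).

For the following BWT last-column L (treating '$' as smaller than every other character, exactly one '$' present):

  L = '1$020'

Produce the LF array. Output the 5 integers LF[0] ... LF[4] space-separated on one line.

Answer: 3 0 1 4 2

Derivation:
Char counts: '$':1, '0':2, '1':1, '2':1
C (first-col start): C('$')=0, C('0')=1, C('1')=3, C('2')=4
L[0]='1': occ=0, LF[0]=C('1')+0=3+0=3
L[1]='$': occ=0, LF[1]=C('$')+0=0+0=0
L[2]='0': occ=0, LF[2]=C('0')+0=1+0=1
L[3]='2': occ=0, LF[3]=C('2')+0=4+0=4
L[4]='0': occ=1, LF[4]=C('0')+1=1+1=2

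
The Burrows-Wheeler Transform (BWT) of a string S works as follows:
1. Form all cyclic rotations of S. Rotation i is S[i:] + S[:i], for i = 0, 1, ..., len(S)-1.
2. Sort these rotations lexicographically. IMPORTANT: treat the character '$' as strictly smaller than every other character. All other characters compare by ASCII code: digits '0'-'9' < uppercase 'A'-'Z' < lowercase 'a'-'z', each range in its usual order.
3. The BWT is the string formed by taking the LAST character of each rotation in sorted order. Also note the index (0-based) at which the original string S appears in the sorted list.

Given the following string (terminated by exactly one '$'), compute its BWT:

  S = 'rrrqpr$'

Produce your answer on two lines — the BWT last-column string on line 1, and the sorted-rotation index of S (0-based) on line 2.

Answer: rqrprr$
6

Derivation:
All 7 rotations (rotation i = S[i:]+S[:i]):
  rot[0] = rrrqpr$
  rot[1] = rrqpr$r
  rot[2] = rqpr$rr
  rot[3] = qpr$rrr
  rot[4] = pr$rrrq
  rot[5] = r$rrrqp
  rot[6] = $rrrqpr
Sorted (with $ < everything):
  sorted[0] = $rrrqpr  (last char: 'r')
  sorted[1] = pr$rrrq  (last char: 'q')
  sorted[2] = qpr$rrr  (last char: 'r')
  sorted[3] = r$rrrqp  (last char: 'p')
  sorted[4] = rqpr$rr  (last char: 'r')
  sorted[5] = rrqpr$r  (last char: 'r')
  sorted[6] = rrrqpr$  (last char: '$')
Last column: rqrprr$
Original string S is at sorted index 6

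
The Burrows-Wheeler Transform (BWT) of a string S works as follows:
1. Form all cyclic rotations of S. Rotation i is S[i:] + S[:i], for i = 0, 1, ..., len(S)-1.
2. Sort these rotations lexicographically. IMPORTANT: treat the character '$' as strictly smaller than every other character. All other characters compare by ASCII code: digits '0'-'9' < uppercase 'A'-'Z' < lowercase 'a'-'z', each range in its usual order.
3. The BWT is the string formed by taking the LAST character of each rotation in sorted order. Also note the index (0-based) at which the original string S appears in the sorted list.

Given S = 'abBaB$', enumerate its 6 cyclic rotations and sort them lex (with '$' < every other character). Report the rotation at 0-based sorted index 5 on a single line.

Answer: bBaB$a

Derivation:
All 6 rotations (rotation i = S[i:]+S[:i]):
  rot[0] = abBaB$
  rot[1] = bBaB$a
  rot[2] = BaB$ab
  rot[3] = aB$abB
  rot[4] = B$abBa
  rot[5] = $abBaB
Sorted (with $ < everything):
  sorted[0] = $abBaB
  sorted[1] = B$abBa
  sorted[2] = BaB$ab
  sorted[3] = aB$abB
  sorted[4] = abBaB$
  sorted[5] = bBaB$a
sorted[5] = bBaB$a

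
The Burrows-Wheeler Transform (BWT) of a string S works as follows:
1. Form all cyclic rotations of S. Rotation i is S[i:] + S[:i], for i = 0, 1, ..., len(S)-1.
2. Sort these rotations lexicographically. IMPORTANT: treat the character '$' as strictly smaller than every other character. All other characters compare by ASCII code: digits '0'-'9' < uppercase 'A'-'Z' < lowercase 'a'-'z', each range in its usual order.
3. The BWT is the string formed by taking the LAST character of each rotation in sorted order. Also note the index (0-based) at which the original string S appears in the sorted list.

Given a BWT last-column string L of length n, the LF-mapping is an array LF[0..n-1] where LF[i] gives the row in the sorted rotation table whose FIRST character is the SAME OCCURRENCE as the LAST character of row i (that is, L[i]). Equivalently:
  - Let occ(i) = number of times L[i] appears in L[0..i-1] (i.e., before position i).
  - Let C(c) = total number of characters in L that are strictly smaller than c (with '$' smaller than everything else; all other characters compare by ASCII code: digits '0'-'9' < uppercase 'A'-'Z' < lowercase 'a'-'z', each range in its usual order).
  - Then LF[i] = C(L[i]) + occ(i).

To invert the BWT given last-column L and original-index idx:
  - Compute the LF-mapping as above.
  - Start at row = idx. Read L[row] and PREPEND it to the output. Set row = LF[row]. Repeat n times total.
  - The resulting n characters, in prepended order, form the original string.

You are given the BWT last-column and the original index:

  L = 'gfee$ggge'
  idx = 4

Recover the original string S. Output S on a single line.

LF mapping: 5 4 1 2 0 6 7 8 3
Walk LF starting at row 4, prepending L[row]:
  step 1: row=4, L[4]='$', prepend. Next row=LF[4]=0
  step 2: row=0, L[0]='g', prepend. Next row=LF[0]=5
  step 3: row=5, L[5]='g', prepend. Next row=LF[5]=6
  step 4: row=6, L[6]='g', prepend. Next row=LF[6]=7
  step 5: row=7, L[7]='g', prepend. Next row=LF[7]=8
  step 6: row=8, L[8]='e', prepend. Next row=LF[8]=3
  step 7: row=3, L[3]='e', prepend. Next row=LF[3]=2
  step 8: row=2, L[2]='e', prepend. Next row=LF[2]=1
  step 9: row=1, L[1]='f', prepend. Next row=LF[1]=4
Reversed output: feeegggg$

Answer: feeegggg$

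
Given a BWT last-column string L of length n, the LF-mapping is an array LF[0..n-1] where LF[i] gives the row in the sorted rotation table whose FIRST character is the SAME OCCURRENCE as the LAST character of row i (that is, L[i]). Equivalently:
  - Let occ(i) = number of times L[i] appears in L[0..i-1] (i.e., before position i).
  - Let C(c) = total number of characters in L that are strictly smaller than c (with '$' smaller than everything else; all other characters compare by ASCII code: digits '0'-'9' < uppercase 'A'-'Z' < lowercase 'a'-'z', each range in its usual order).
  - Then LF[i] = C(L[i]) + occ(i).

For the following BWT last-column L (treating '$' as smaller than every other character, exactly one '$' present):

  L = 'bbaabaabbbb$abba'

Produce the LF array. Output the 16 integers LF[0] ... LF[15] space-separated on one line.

Answer: 7 8 1 2 9 3 4 10 11 12 13 0 5 14 15 6

Derivation:
Char counts: '$':1, 'a':6, 'b':9
C (first-col start): C('$')=0, C('a')=1, C('b')=7
L[0]='b': occ=0, LF[0]=C('b')+0=7+0=7
L[1]='b': occ=1, LF[1]=C('b')+1=7+1=8
L[2]='a': occ=0, LF[2]=C('a')+0=1+0=1
L[3]='a': occ=1, LF[3]=C('a')+1=1+1=2
L[4]='b': occ=2, LF[4]=C('b')+2=7+2=9
L[5]='a': occ=2, LF[5]=C('a')+2=1+2=3
L[6]='a': occ=3, LF[6]=C('a')+3=1+3=4
L[7]='b': occ=3, LF[7]=C('b')+3=7+3=10
L[8]='b': occ=4, LF[8]=C('b')+4=7+4=11
L[9]='b': occ=5, LF[9]=C('b')+5=7+5=12
L[10]='b': occ=6, LF[10]=C('b')+6=7+6=13
L[11]='$': occ=0, LF[11]=C('$')+0=0+0=0
L[12]='a': occ=4, LF[12]=C('a')+4=1+4=5
L[13]='b': occ=7, LF[13]=C('b')+7=7+7=14
L[14]='b': occ=8, LF[14]=C('b')+8=7+8=15
L[15]='a': occ=5, LF[15]=C('a')+5=1+5=6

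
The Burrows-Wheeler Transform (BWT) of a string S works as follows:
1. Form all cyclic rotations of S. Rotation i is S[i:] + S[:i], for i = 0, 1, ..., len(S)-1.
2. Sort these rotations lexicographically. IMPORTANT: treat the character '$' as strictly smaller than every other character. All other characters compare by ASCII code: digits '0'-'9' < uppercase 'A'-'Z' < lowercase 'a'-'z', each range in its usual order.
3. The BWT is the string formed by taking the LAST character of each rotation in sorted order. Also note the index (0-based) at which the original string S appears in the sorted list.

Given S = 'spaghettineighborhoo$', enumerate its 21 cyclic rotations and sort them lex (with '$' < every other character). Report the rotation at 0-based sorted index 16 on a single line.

Answer: paghettineighborhoo$s

Derivation:
All 21 rotations (rotation i = S[i:]+S[:i]):
  rot[0] = spaghettineighborhoo$
  rot[1] = paghettineighborhoo$s
  rot[2] = aghettineighborhoo$sp
  rot[3] = ghettineighborhoo$spa
  rot[4] = hettineighborhoo$spag
  rot[5] = ettineighborhoo$spagh
  rot[6] = ttineighborhoo$spaghe
  rot[7] = tineighborhoo$spaghet
  rot[8] = ineighborhoo$spaghett
  rot[9] = neighborhoo$spaghetti
  rot[10] = eighborhoo$spaghettin
  rot[11] = ighborhoo$spaghettine
  rot[12] = ghborhoo$spaghettinei
  rot[13] = hborhoo$spaghettineig
  rot[14] = borhoo$spaghettineigh
  rot[15] = orhoo$spaghettineighb
  rot[16] = rhoo$spaghettineighbo
  rot[17] = hoo$spaghettineighbor
  rot[18] = oo$spaghettineighborh
  rot[19] = o$spaghettineighborho
  rot[20] = $spaghettineighborhoo
Sorted (with $ < everything):
  sorted[0] = $spaghettineighborhoo
  sorted[1] = aghettineighborhoo$sp
  sorted[2] = borhoo$spaghettineigh
  sorted[3] = eighborhoo$spaghettin
  sorted[4] = ettineighborhoo$spagh
  sorted[5] = ghborhoo$spaghettinei
  sorted[6] = ghettineighborhoo$spa
  sorted[7] = hborhoo$spaghettineig
  sorted[8] = hettineighborhoo$spag
  sorted[9] = hoo$spaghettineighbor
  sorted[10] = ighborhoo$spaghettine
  sorted[11] = ineighborhoo$spaghett
  sorted[12] = neighborhoo$spaghetti
  sorted[13] = o$spaghettineighborho
  sorted[14] = oo$spaghettineighborh
  sorted[15] = orhoo$spaghettineighb
  sorted[16] = paghettineighborhoo$s
  sorted[17] = rhoo$spaghettineighbo
  sorted[18] = spaghettineighborhoo$
  sorted[19] = tineighborhoo$spaghet
  sorted[20] = ttineighborhoo$spaghe
sorted[16] = paghettineighborhoo$s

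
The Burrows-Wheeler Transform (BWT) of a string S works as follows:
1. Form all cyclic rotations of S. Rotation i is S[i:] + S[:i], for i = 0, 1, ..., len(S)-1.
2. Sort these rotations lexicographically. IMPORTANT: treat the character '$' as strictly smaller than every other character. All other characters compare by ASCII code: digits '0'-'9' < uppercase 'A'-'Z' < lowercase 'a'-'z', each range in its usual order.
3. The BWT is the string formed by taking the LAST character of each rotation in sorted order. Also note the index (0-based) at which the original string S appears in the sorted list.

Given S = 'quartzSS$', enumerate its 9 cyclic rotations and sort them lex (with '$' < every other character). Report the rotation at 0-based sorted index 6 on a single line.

Answer: tzSS$quar

Derivation:
All 9 rotations (rotation i = S[i:]+S[:i]):
  rot[0] = quartzSS$
  rot[1] = uartzSS$q
  rot[2] = artzSS$qu
  rot[3] = rtzSS$qua
  rot[4] = tzSS$quar
  rot[5] = zSS$quart
  rot[6] = SS$quartz
  rot[7] = S$quartzS
  rot[8] = $quartzSS
Sorted (with $ < everything):
  sorted[0] = $quartzSS
  sorted[1] = S$quartzS
  sorted[2] = SS$quartz
  sorted[3] = artzSS$qu
  sorted[4] = quartzSS$
  sorted[5] = rtzSS$qua
  sorted[6] = tzSS$quar
  sorted[7] = uartzSS$q
  sorted[8] = zSS$quart
sorted[6] = tzSS$quar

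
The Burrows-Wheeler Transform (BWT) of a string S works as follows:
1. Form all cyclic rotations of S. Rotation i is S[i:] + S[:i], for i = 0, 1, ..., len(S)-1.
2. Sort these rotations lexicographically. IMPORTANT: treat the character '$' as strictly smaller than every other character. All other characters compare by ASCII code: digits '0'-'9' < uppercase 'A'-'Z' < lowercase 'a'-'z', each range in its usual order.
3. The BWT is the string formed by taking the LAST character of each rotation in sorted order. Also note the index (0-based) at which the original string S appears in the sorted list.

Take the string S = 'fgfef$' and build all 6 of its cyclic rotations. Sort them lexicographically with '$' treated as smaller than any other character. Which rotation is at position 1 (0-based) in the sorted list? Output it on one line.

Answer: ef$fgf

Derivation:
All 6 rotations (rotation i = S[i:]+S[:i]):
  rot[0] = fgfef$
  rot[1] = gfef$f
  rot[2] = fef$fg
  rot[3] = ef$fgf
  rot[4] = f$fgfe
  rot[5] = $fgfef
Sorted (with $ < everything):
  sorted[0] = $fgfef
  sorted[1] = ef$fgf
  sorted[2] = f$fgfe
  sorted[3] = fef$fg
  sorted[4] = fgfef$
  sorted[5] = gfef$f
sorted[1] = ef$fgf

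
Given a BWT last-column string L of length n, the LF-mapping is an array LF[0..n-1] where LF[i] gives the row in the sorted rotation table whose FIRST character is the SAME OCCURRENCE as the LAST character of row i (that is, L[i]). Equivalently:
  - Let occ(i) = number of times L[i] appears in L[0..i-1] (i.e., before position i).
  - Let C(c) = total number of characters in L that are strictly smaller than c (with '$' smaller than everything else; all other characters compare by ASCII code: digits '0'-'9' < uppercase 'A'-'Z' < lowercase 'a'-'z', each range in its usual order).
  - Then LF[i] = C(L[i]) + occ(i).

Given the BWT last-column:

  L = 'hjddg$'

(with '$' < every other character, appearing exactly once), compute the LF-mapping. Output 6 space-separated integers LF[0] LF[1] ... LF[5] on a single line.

Char counts: '$':1, 'd':2, 'g':1, 'h':1, 'j':1
C (first-col start): C('$')=0, C('d')=1, C('g')=3, C('h')=4, C('j')=5
L[0]='h': occ=0, LF[0]=C('h')+0=4+0=4
L[1]='j': occ=0, LF[1]=C('j')+0=5+0=5
L[2]='d': occ=0, LF[2]=C('d')+0=1+0=1
L[3]='d': occ=1, LF[3]=C('d')+1=1+1=2
L[4]='g': occ=0, LF[4]=C('g')+0=3+0=3
L[5]='$': occ=0, LF[5]=C('$')+0=0+0=0

Answer: 4 5 1 2 3 0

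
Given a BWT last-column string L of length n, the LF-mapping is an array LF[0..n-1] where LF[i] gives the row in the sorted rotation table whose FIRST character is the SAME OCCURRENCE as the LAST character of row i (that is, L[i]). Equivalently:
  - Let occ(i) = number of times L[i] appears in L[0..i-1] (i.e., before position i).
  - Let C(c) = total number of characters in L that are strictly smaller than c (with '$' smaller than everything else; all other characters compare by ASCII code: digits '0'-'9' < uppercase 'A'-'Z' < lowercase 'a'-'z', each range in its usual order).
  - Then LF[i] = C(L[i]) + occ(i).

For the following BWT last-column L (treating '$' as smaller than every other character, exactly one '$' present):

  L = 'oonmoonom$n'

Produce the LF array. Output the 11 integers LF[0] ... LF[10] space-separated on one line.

Char counts: '$':1, 'm':2, 'n':3, 'o':5
C (first-col start): C('$')=0, C('m')=1, C('n')=3, C('o')=6
L[0]='o': occ=0, LF[0]=C('o')+0=6+0=6
L[1]='o': occ=1, LF[1]=C('o')+1=6+1=7
L[2]='n': occ=0, LF[2]=C('n')+0=3+0=3
L[3]='m': occ=0, LF[3]=C('m')+0=1+0=1
L[4]='o': occ=2, LF[4]=C('o')+2=6+2=8
L[5]='o': occ=3, LF[5]=C('o')+3=6+3=9
L[6]='n': occ=1, LF[6]=C('n')+1=3+1=4
L[7]='o': occ=4, LF[7]=C('o')+4=6+4=10
L[8]='m': occ=1, LF[8]=C('m')+1=1+1=2
L[9]='$': occ=0, LF[9]=C('$')+0=0+0=0
L[10]='n': occ=2, LF[10]=C('n')+2=3+2=5

Answer: 6 7 3 1 8 9 4 10 2 0 5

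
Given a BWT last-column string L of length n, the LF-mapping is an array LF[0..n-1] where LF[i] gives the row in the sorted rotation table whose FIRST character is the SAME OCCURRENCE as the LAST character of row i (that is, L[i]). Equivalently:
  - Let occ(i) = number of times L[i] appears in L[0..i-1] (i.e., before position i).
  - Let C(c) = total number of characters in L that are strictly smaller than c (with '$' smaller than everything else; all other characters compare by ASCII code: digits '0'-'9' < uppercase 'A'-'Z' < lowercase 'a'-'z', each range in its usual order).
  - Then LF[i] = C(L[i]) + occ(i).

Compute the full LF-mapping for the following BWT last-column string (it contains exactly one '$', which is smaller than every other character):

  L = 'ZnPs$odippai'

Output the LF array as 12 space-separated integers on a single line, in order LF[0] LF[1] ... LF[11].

Answer: 2 7 1 11 0 8 4 5 9 10 3 6

Derivation:
Char counts: '$':1, 'P':1, 'Z':1, 'a':1, 'd':1, 'i':2, 'n':1, 'o':1, 'p':2, 's':1
C (first-col start): C('$')=0, C('P')=1, C('Z')=2, C('a')=3, C('d')=4, C('i')=5, C('n')=7, C('o')=8, C('p')=9, C('s')=11
L[0]='Z': occ=0, LF[0]=C('Z')+0=2+0=2
L[1]='n': occ=0, LF[1]=C('n')+0=7+0=7
L[2]='P': occ=0, LF[2]=C('P')+0=1+0=1
L[3]='s': occ=0, LF[3]=C('s')+0=11+0=11
L[4]='$': occ=0, LF[4]=C('$')+0=0+0=0
L[5]='o': occ=0, LF[5]=C('o')+0=8+0=8
L[6]='d': occ=0, LF[6]=C('d')+0=4+0=4
L[7]='i': occ=0, LF[7]=C('i')+0=5+0=5
L[8]='p': occ=0, LF[8]=C('p')+0=9+0=9
L[9]='p': occ=1, LF[9]=C('p')+1=9+1=10
L[10]='a': occ=0, LF[10]=C('a')+0=3+0=3
L[11]='i': occ=1, LF[11]=C('i')+1=5+1=6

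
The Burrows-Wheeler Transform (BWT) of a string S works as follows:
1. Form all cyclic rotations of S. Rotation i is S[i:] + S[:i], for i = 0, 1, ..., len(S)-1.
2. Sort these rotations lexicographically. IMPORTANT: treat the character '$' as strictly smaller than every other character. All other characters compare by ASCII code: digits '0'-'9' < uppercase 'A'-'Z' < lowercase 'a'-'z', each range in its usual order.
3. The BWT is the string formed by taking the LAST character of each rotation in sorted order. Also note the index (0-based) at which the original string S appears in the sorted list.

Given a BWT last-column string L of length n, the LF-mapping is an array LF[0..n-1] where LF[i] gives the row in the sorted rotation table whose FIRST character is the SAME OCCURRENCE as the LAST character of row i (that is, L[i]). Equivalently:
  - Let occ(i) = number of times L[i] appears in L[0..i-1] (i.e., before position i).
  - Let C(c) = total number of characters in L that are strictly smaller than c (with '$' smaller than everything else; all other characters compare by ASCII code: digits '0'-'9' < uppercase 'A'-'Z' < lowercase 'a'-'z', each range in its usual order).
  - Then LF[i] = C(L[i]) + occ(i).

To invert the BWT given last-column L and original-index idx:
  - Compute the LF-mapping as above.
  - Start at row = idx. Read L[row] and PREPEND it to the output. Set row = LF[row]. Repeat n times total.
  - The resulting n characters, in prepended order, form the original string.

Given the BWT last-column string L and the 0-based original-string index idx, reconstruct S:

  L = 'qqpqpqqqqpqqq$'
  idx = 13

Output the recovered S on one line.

LF mapping: 4 5 1 6 2 7 8 9 10 3 11 12 13 0
Walk LF starting at row 13, prepending L[row]:
  step 1: row=13, L[13]='$', prepend. Next row=LF[13]=0
  step 2: row=0, L[0]='q', prepend. Next row=LF[0]=4
  step 3: row=4, L[4]='p', prepend. Next row=LF[4]=2
  step 4: row=2, L[2]='p', prepend. Next row=LF[2]=1
  step 5: row=1, L[1]='q', prepend. Next row=LF[1]=5
  step 6: row=5, L[5]='q', prepend. Next row=LF[5]=7
  step 7: row=7, L[7]='q', prepend. Next row=LF[7]=9
  step 8: row=9, L[9]='p', prepend. Next row=LF[9]=3
  step 9: row=3, L[3]='q', prepend. Next row=LF[3]=6
  step 10: row=6, L[6]='q', prepend. Next row=LF[6]=8
  step 11: row=8, L[8]='q', prepend. Next row=LF[8]=10
  step 12: row=10, L[10]='q', prepend. Next row=LF[10]=11
  step 13: row=11, L[11]='q', prepend. Next row=LF[11]=12
  step 14: row=12, L[12]='q', prepend. Next row=LF[12]=13
Reversed output: qqqqqqpqqqppq$

Answer: qqqqqqpqqqppq$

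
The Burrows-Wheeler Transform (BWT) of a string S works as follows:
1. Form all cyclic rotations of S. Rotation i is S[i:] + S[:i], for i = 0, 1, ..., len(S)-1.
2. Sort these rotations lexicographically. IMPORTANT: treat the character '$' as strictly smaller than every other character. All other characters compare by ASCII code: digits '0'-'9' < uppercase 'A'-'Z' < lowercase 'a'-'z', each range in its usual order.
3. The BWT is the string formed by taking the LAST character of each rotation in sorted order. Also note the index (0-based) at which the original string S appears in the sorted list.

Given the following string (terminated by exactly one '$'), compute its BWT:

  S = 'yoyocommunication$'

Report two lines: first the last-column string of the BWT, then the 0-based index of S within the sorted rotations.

All 18 rotations (rotation i = S[i:]+S[:i]):
  rot[0] = yoyocommunication$
  rot[1] = oyocommunication$y
  rot[2] = yocommunication$yo
  rot[3] = ocommunication$yoy
  rot[4] = communication$yoyo
  rot[5] = ommunication$yoyoc
  rot[6] = mmunication$yoyoco
  rot[7] = munication$yoyocom
  rot[8] = unication$yoyocomm
  rot[9] = nication$yoyocommu
  rot[10] = ication$yoyocommun
  rot[11] = cation$yoyocommuni
  rot[12] = ation$yoyocommunic
  rot[13] = tion$yoyocommunica
  rot[14] = ion$yoyocommunicat
  rot[15] = on$yoyocommunicati
  rot[16] = n$yoyocommunicatio
  rot[17] = $yoyocommunication
Sorted (with $ < everything):
  sorted[0] = $yoyocommunication  (last char: 'n')
  sorted[1] = ation$yoyocommunic  (last char: 'c')
  sorted[2] = cation$yoyocommuni  (last char: 'i')
  sorted[3] = communication$yoyo  (last char: 'o')
  sorted[4] = ication$yoyocommun  (last char: 'n')
  sorted[5] = ion$yoyocommunicat  (last char: 't')
  sorted[6] = mmunication$yoyoco  (last char: 'o')
  sorted[7] = munication$yoyocom  (last char: 'm')
  sorted[8] = n$yoyocommunicatio  (last char: 'o')
  sorted[9] = nication$yoyocommu  (last char: 'u')
  sorted[10] = ocommunication$yoy  (last char: 'y')
  sorted[11] = ommunication$yoyoc  (last char: 'c')
  sorted[12] = on$yoyocommunicati  (last char: 'i')
  sorted[13] = oyocommunication$y  (last char: 'y')
  sorted[14] = tion$yoyocommunica  (last char: 'a')
  sorted[15] = unication$yoyocomm  (last char: 'm')
  sorted[16] = yocommunication$yo  (last char: 'o')
  sorted[17] = yoyocommunication$  (last char: '$')
Last column: nciontomouyciyamo$
Original string S is at sorted index 17

Answer: nciontomouyciyamo$
17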